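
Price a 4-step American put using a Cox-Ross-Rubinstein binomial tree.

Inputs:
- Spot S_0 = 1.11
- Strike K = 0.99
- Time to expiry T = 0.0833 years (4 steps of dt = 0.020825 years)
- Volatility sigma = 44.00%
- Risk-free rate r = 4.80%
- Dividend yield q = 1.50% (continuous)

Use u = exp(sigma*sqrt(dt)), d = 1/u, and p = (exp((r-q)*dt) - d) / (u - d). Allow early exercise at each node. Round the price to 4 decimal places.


Answer: Price = V(0,0) = 0.0120

Derivation:
dt = T/N = 0.020825
u = exp(sigma*sqrt(dt)) = 1.065555; d = 1/u = 0.938478
p = (exp((r-q)*dt) - d) / (u - d) = 0.489541
Discount per step: exp(-r*dt) = 0.999001
Stock lattice S(k, i) with i counting down-moves:
  k=0: S(0,0) = 1.1100
  k=1: S(1,0) = 1.1828; S(1,1) = 1.0417
  k=2: S(2,0) = 1.2603; S(2,1) = 1.1100; S(2,2) = 0.9776
  k=3: S(3,0) = 1.3429; S(3,1) = 1.1828; S(3,2) = 1.0417; S(3,3) = 0.9175
  k=4: S(4,0) = 1.4310; S(4,1) = 1.2603; S(4,2) = 1.1100; S(4,3) = 0.9776; S(4,4) = 0.8610
Terminal payoffs V(N, i) = max(K - S_T, 0):
  V(4,0) = 0.000000; V(4,1) = 0.000000; V(4,2) = 0.000000; V(4,3) = 0.012377; V(4,4) = 0.128968
Backward induction: V(k, i) = exp(-r*dt) * [p * V(k+1, i) + (1-p) * V(k+1, i+1)]; then take max(V_cont, immediate exercise) for American.
  V(3,0) = exp(-r*dt) * [p*0.000000 + (1-p)*0.000000] = 0.000000; exercise = 0.000000; V(3,0) = max -> 0.000000
  V(3,1) = exp(-r*dt) * [p*0.000000 + (1-p)*0.000000] = 0.000000; exercise = 0.000000; V(3,1) = max -> 0.000000
  V(3,2) = exp(-r*dt) * [p*0.000000 + (1-p)*0.012377] = 0.006312; exercise = 0.000000; V(3,2) = max -> 0.006312
  V(3,3) = exp(-r*dt) * [p*0.012377 + (1-p)*0.128968] = 0.071820; exercise = 0.072523; V(3,3) = max -> 0.072523
  V(2,0) = exp(-r*dt) * [p*0.000000 + (1-p)*0.000000] = 0.000000; exercise = 0.000000; V(2,0) = max -> 0.000000
  V(2,1) = exp(-r*dt) * [p*0.000000 + (1-p)*0.006312] = 0.003219; exercise = 0.000000; V(2,1) = max -> 0.003219
  V(2,2) = exp(-r*dt) * [p*0.006312 + (1-p)*0.072523] = 0.040070; exercise = 0.012377; V(2,2) = max -> 0.040070
  V(1,0) = exp(-r*dt) * [p*0.000000 + (1-p)*0.003219] = 0.001641; exercise = 0.000000; V(1,0) = max -> 0.001641
  V(1,1) = exp(-r*dt) * [p*0.003219 + (1-p)*0.040070] = 0.022008; exercise = 0.000000; V(1,1) = max -> 0.022008
  V(0,0) = exp(-r*dt) * [p*0.001641 + (1-p)*0.022008] = 0.012025; exercise = 0.000000; V(0,0) = max -> 0.012025


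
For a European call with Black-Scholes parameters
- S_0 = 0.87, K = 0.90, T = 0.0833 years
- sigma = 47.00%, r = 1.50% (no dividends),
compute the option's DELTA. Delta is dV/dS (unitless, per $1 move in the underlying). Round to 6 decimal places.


Answer: Delta = 0.431372

Derivation:
d1 = -0.1728826864; d2 = -0.3085328615
phi(d1) = 0.3930247292; exp(-qT) = 1.0000000000; exp(-rT) = 0.9987512803
N(d1) = 0.4313718205
Delta = exp(-qT) * N(d1) = 1.0000000000 * 0.4313718205 = 0.431372


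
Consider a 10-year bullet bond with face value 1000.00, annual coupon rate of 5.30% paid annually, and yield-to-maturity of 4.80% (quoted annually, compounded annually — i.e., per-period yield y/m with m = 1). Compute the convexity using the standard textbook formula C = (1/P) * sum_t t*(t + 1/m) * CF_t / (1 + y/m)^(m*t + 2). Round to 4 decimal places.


Coupon per period c = face * coupon_rate / m = 53.000000
Periods per year m = 1; per-period yield y/m = 0.048000
Number of cashflows N = 10
Cashflows (t years, CF_t, discount factor 1/(1+y/m)^(m*t), PV):
  t = 1.0000: CF_t = 53.000000, DF = 0.954198, PV = 50.572519
  t = 2.0000: CF_t = 53.000000, DF = 0.910495, PV = 48.256220
  t = 3.0000: CF_t = 53.000000, DF = 0.868793, PV = 46.046012
  t = 4.0000: CF_t = 53.000000, DF = 0.829001, PV = 43.937034
  t = 5.0000: CF_t = 53.000000, DF = 0.791031, PV = 41.924651
  t = 6.0000: CF_t = 53.000000, DF = 0.754801, PV = 40.004438
  t = 7.0000: CF_t = 53.000000, DF = 0.720230, PV = 38.172174
  t = 8.0000: CF_t = 53.000000, DF = 0.687242, PV = 36.423830
  t = 9.0000: CF_t = 53.000000, DF = 0.655765, PV = 34.755563
  t = 10.0000: CF_t = 1053.000000, DF = 0.625730, PV = 658.893988
Price P = sum_t PV_t = 1038.986429
Convexity numerator sum_t t*(t + 1/m) * CF_t / (1+y/m)^(m*t + 2):
  t = 1.0000: term = 92.092024
  t = 2.0000: term = 263.622206
  t = 3.0000: term = 503.095812
  t = 4.0000: term = 800.088760
  t = 5.0000: term = 1145.165210
  t = 6.0000: term = 1529.800853
  t = 7.0000: term = 1946.311518
  t = 8.0000: term = 2387.786759
  t = 9.0000: term = 2848.028100
  t = 10.0000: term = 65991.145119
Convexity = (1/P) * sum = 77507.136361 / 1038.986429 = 74.598796

Answer: Convexity = 74.5988


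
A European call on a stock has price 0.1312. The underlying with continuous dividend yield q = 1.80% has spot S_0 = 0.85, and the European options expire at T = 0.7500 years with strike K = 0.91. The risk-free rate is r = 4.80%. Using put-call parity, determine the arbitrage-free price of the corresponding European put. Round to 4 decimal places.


Put-call parity: C - P = S_0 * exp(-qT) - K * exp(-rT).
S_0 * exp(-qT) = 0.8500 * 0.98659072 = 0.83860211
K * exp(-rT) = 0.9100 * 0.96464029 = 0.87782267
P = C - S*exp(-qT) + K*exp(-rT)
P = 0.1312 - 0.83860211 + 0.87782267 = 0.1704

Answer: Put price = 0.1704


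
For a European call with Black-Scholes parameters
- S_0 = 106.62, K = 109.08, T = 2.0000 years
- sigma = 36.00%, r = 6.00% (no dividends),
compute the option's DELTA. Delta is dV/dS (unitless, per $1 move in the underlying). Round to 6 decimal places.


Answer: Delta = 0.672005

Derivation:
d1 = 0.4454567531; d2 = -0.0636601293
phi(d1) = 0.3612610714; exp(-qT) = 1.0000000000; exp(-rT) = 0.8869204367
N(d1) = 0.6720051468
Delta = exp(-qT) * N(d1) = 1.0000000000 * 0.6720051468 = 0.672005


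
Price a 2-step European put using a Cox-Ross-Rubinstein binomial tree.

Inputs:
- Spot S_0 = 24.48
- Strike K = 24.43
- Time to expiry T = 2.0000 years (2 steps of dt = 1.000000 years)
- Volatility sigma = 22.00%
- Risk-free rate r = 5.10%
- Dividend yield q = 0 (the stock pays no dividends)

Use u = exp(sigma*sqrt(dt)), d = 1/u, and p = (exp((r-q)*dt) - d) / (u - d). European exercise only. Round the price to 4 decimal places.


dt = T/N = 1.000000
u = exp(sigma*sqrt(dt)) = 1.246077; d = 1/u = 0.802519
p = (exp((r-q)*dt) - d) / (u - d) = 0.563183
Discount per step: exp(-r*dt) = 0.950279
Stock lattice S(k, i) with i counting down-moves:
  k=0: S(0,0) = 24.4800
  k=1: S(1,0) = 30.5040; S(1,1) = 19.6457
  k=2: S(2,0) = 38.0103; S(2,1) = 24.4800; S(2,2) = 15.7660
Terminal payoffs V(N, i) = max(K - S_T, 0):
  V(2,0) = 0.000000; V(2,1) = 0.000000; V(2,2) = 8.663988
Backward induction: V(k, i) = exp(-r*dt) * [p * V(k+1, i) + (1-p) * V(k+1, i+1)].
  V(1,0) = exp(-r*dt) * [p*0.000000 + (1-p)*0.000000] = 0.000000
  V(1,1) = exp(-r*dt) * [p*0.000000 + (1-p)*8.663988] = 3.596407
  V(0,0) = exp(-r*dt) * [p*0.000000 + (1-p)*3.596407] = 1.492862

Answer: Price = V(0,0) = 1.4929


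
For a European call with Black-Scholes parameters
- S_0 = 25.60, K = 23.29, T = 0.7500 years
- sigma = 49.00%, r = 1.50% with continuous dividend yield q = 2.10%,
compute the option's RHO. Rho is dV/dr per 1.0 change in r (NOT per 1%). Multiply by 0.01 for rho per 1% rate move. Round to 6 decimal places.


d1 = 0.4244249527; d2 = 0.0000725048
phi(d1) = 0.3645809003; exp(-qT) = 0.9843733826; exp(-rT) = 0.9888130446
N(d2) = 0.5000289252
Rho = K*T*exp(-rT)*N(d2) = 23.2900 * 0.7500 * 0.9888130446 * 0.5000289252 = 8.636546

Answer: Rho = 8.636546


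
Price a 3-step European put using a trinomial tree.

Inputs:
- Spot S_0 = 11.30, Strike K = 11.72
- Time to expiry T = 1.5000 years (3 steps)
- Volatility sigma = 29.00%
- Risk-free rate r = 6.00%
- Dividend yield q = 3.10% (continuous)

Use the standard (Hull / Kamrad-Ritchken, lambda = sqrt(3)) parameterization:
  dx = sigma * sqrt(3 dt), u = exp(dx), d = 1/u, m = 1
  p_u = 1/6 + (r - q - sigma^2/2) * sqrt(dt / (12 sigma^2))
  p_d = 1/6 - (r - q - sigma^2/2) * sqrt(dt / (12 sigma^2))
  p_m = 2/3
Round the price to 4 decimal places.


dt = T/N = 0.500000; dx = sigma*sqrt(3*dt) = 0.355176
u = exp(dx) = 1.426432; d = 1/u = 0.701050
p_u = 0.157481, p_m = 0.666667, p_d = 0.175852
Discount per step: exp(-r*dt) = 0.970446
Stock lattice S(k, j) with j the centered position index:
  k=0: S(0,+0) = 11.3000
  k=1: S(1,-1) = 7.9219; S(1,+0) = 11.3000; S(1,+1) = 16.1187
  k=2: S(2,-2) = 5.5536; S(2,-1) = 7.9219; S(2,+0) = 11.3000; S(2,+1) = 16.1187; S(2,+2) = 22.9922
  k=3: S(3,-3) = 3.8934; S(3,-2) = 5.5536; S(3,-1) = 7.9219; S(3,+0) = 11.3000; S(3,+1) = 16.1187; S(3,+2) = 22.9922; S(3,+3) = 32.7968
Terminal payoffs V(N, j) = max(K - S_T, 0):
  V(3,-3) = 7.826632; V(3,-2) = 6.166376; V(3,-1) = 3.798135; V(3,+0) = 0.420000; V(3,+1) = 0.000000; V(3,+2) = 0.000000; V(3,+3) = 0.000000
Backward induction: V(k, j) = exp(-r*dt) * [p_u * V(k+1, j+1) + p_m * V(k+1, j) + p_d * V(k+1, j-1)]
  V(2,-2) = exp(-r*dt) * [p_u*3.798135 + p_m*6.166376 + p_d*7.826632] = 5.905532
  V(2,-1) = exp(-r*dt) * [p_u*0.420000 + p_m*3.798135 + p_d*6.166376] = 3.573766
  V(2,+0) = exp(-r*dt) * [p_u*0.000000 + p_m*0.420000 + p_d*3.798135] = 0.919896
  V(2,+1) = exp(-r*dt) * [p_u*0.000000 + p_m*0.000000 + p_d*0.420000] = 0.071675
  V(2,+2) = exp(-r*dt) * [p_u*0.000000 + p_m*0.000000 + p_d*0.000000] = 0.000000
  V(1,-1) = exp(-r*dt) * [p_u*0.919896 + p_m*3.573766 + p_d*5.905532] = 3.460490
  V(1,+0) = exp(-r*dt) * [p_u*0.071675 + p_m*0.919896 + p_d*3.573766] = 1.215974
  V(1,+1) = exp(-r*dt) * [p_u*0.000000 + p_m*0.071675 + p_d*0.919896] = 0.203356
  V(0,+0) = exp(-r*dt) * [p_u*0.203356 + p_m*1.215974 + p_d*3.460490] = 1.408319

Answer: Price = V(0,0) = 1.4083


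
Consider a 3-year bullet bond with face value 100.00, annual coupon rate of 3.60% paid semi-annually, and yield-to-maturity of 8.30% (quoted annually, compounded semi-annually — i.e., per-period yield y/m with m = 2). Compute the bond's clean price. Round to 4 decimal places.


Answer: Price = 87.7409

Derivation:
Coupon per period c = face * coupon_rate / m = 1.800000
Periods per year m = 2; per-period yield y/m = 0.041500
Number of cashflows N = 6
Cashflows (t years, CF_t, discount factor 1/(1+y/m)^(m*t), PV):
  t = 0.5000: CF_t = 1.800000, DF = 0.960154, PV = 1.728277
  t = 1.0000: CF_t = 1.800000, DF = 0.921895, PV = 1.659411
  t = 1.5000: CF_t = 1.800000, DF = 0.885161, PV = 1.593289
  t = 2.0000: CF_t = 1.800000, DF = 0.849890, PV = 1.529803
  t = 2.5000: CF_t = 1.800000, DF = 0.816025, PV = 1.468846
  t = 3.0000: CF_t = 101.800000, DF = 0.783510, PV = 79.761283
Price P = sum_t PV_t = 87.740908


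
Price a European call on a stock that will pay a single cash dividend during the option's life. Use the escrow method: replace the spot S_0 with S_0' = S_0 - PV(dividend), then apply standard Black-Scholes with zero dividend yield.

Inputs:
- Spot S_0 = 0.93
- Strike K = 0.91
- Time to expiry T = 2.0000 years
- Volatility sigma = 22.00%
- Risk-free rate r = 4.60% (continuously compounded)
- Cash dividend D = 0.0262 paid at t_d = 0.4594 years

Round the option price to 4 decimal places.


Answer: Price = 0.1484

Derivation:
PV(D) = D * exp(-r * t_d) = 0.0262 * 0.97908932 = 0.02565214
S_0' = S_0 - PV(D) = 0.9300 - 0.02565214 = 0.90434786
d1 = (ln(S_0'/K) + (r + sigma^2/2)*T) / (sigma*sqrt(T)) = 0.43123707
d2 = d1 - sigma*sqrt(T) = 0.12011008
exp(-rT) = 0.91210515
N(d1) = 0.66685200; N(d2) = 0.54780203
C = S_0' * N(d1) - K * exp(-rT) * N(d2) = 0.90434786 * 0.66685200 - 0.9100 * 0.91210515 * 0.54780203 = 0.1484


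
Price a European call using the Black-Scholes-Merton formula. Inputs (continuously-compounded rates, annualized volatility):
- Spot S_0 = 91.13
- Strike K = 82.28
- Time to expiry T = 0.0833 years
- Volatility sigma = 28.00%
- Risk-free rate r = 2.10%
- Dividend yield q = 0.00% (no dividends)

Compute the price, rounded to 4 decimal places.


Answer: Price = 9.3217

Derivation:
d1 = (ln(S/K) + (r - q + 0.5*sigma^2) * T) / (sigma * sqrt(T)) = 1.32619536
d2 = d1 - sigma * sqrt(T) = 1.24538249
exp(-rT) = 0.99825223; exp(-qT) = 1.00000000
C = S_0 * exp(-qT) * N(d1) - K * exp(-rT) * N(d2)
N(d1) = 0.90761250; N(d2) = 0.89350441
C = 91.1300 * 1.00000000 * 0.90761250 - 82.2800 * 0.99825223 * 0.89350441 = 9.3217


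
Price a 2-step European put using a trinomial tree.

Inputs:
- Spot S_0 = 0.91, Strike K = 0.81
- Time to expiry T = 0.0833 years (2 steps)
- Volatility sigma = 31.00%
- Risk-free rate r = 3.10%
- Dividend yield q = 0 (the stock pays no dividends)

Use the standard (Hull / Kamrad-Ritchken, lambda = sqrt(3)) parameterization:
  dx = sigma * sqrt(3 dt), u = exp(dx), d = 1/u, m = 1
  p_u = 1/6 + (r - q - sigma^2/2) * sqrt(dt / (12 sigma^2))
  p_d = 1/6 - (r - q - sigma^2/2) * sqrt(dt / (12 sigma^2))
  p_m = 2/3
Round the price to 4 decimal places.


Answer: Price = V(0,0) = 0.0023

Derivation:
dt = T/N = 0.041650; dx = sigma*sqrt(3*dt) = 0.109580
u = exp(dx) = 1.115809; d = 1/u = 0.896211
p_u = 0.163426, p_m = 0.666667, p_d = 0.169907
Discount per step: exp(-r*dt) = 0.998710
Stock lattice S(k, j) with j the centered position index:
  k=0: S(0,+0) = 0.9100
  k=1: S(1,-1) = 0.8156; S(1,+0) = 0.9100; S(1,+1) = 1.0154
  k=2: S(2,-2) = 0.7309; S(2,-1) = 0.8156; S(2,+0) = 0.9100; S(2,+1) = 1.0154; S(2,+2) = 1.1330
Terminal payoffs V(N, j) = max(K - S_T, 0):
  V(2,-2) = 0.079094; V(2,-1) = 0.000000; V(2,+0) = 0.000000; V(2,+1) = 0.000000; V(2,+2) = 0.000000
Backward induction: V(k, j) = exp(-r*dt) * [p_u * V(k+1, j+1) + p_m * V(k+1, j) + p_d * V(k+1, j-1)]
  V(1,-1) = exp(-r*dt) * [p_u*0.000000 + p_m*0.000000 + p_d*0.079094] = 0.013421
  V(1,+0) = exp(-r*dt) * [p_u*0.000000 + p_m*0.000000 + p_d*0.000000] = 0.000000
  V(1,+1) = exp(-r*dt) * [p_u*0.000000 + p_m*0.000000 + p_d*0.000000] = 0.000000
  V(0,+0) = exp(-r*dt) * [p_u*0.000000 + p_m*0.000000 + p_d*0.013421] = 0.002277


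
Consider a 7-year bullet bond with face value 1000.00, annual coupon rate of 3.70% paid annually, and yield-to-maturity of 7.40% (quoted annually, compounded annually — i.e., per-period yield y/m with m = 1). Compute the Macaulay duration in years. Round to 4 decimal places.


Coupon per period c = face * coupon_rate / m = 37.000000
Periods per year m = 1; per-period yield y/m = 0.074000
Number of cashflows N = 7
Cashflows (t years, CF_t, discount factor 1/(1+y/m)^(m*t), PV):
  t = 1.0000: CF_t = 37.000000, DF = 0.931099, PV = 34.450652
  t = 2.0000: CF_t = 37.000000, DF = 0.866945, PV = 32.076957
  t = 3.0000: CF_t = 37.000000, DF = 0.807211, PV = 29.866813
  t = 4.0000: CF_t = 37.000000, DF = 0.751593, PV = 27.808950
  t = 5.0000: CF_t = 37.000000, DF = 0.699808, PV = 25.892878
  t = 6.0000: CF_t = 37.000000, DF = 0.651590, PV = 24.108825
  t = 7.0000: CF_t = 1037.000000, DF = 0.606694, PV = 629.142157
Price P = sum_t PV_t = 803.347231
Macaulay numerator sum_t t * PV_t:
  t * PV_t at t = 1.0000: 34.450652
  t * PV_t at t = 2.0000: 64.153914
  t * PV_t at t = 3.0000: 89.600438
  t * PV_t at t = 4.0000: 111.235802
  t * PV_t at t = 5.0000: 129.464388
  t * PV_t at t = 6.0000: 144.652947
  t * PV_t at t = 7.0000: 4403.995098
Macaulay duration D = (sum_t t * PV_t) / P = 4977.553238 / 803.347231 = 6.196017

Answer: Macaulay duration = 6.1960 years


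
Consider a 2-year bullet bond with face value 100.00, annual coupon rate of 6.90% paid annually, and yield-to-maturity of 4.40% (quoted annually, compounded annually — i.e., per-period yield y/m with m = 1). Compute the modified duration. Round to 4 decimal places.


Answer: Modified duration = 1.8552

Derivation:
Coupon per period c = face * coupon_rate / m = 6.900000
Periods per year m = 1; per-period yield y/m = 0.044000
Number of cashflows N = 2
Cashflows (t years, CF_t, discount factor 1/(1+y/m)^(m*t), PV):
  t = 1.0000: CF_t = 6.900000, DF = 0.957854, PV = 6.609195
  t = 2.0000: CF_t = 106.900000, DF = 0.917485, PV = 98.079153
Price P = sum_t PV_t = 104.688349
First compute Macaulay numerator sum_t t * PV_t:
  t * PV_t at t = 1.0000: 6.609195
  t * PV_t at t = 2.0000: 196.158307
Macaulay duration D = 202.767502 / 104.688349 = 1.936868
Modified duration = D / (1 + y/m) = 1.936868 / (1 + 0.044000) = 1.855237


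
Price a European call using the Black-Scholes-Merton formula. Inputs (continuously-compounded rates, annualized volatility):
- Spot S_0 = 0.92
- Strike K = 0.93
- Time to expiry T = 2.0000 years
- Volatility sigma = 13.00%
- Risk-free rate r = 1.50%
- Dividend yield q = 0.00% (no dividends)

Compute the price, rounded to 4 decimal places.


Answer: Price = 0.0758

Derivation:
d1 = (ln(S/K) + (r - q + 0.5*sigma^2) * T) / (sigma * sqrt(T)) = 0.19629874
d2 = d1 - sigma * sqrt(T) = 0.01245097
exp(-rT) = 0.97044553; exp(-qT) = 1.00000000
C = S_0 * exp(-qT) * N(d1) - K * exp(-rT) * N(d2)
N(d1) = 0.57781183; N(d2) = 0.50496709
C = 0.9200 * 1.00000000 * 0.57781183 - 0.9300 * 0.97044553 * 0.50496709 = 0.0758


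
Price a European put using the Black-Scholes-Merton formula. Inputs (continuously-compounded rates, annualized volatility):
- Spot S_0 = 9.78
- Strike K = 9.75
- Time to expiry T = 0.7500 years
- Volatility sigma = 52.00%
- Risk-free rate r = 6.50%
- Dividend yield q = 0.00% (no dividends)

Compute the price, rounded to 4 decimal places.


d1 = (ln(S/K) + (r - q + 0.5*sigma^2) * T) / (sigma * sqrt(T)) = 0.34024184
d2 = d1 - sigma * sqrt(T) = -0.11009137
exp(-rT) = 0.95241920; exp(-qT) = 1.00000000
P = K * exp(-rT) * N(-d2) - S_0 * exp(-qT) * N(-d1)
N(-d1) = 0.36683721; N(-d2) = 0.54383154
P = 9.7500 * 0.95241920 * 0.54383154 - 9.7800 * 1.00000000 * 0.36683721 = 1.4624

Answer: Price = 1.4624


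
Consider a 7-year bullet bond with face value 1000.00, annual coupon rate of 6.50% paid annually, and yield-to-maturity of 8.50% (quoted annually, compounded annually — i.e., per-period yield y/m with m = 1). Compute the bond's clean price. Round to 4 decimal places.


Answer: Price = 897.6297

Derivation:
Coupon per period c = face * coupon_rate / m = 65.000000
Periods per year m = 1; per-period yield y/m = 0.085000
Number of cashflows N = 7
Cashflows (t years, CF_t, discount factor 1/(1+y/m)^(m*t), PV):
  t = 1.0000: CF_t = 65.000000, DF = 0.921659, PV = 59.907834
  t = 2.0000: CF_t = 65.000000, DF = 0.849455, PV = 55.214594
  t = 3.0000: CF_t = 65.000000, DF = 0.782908, PV = 50.889026
  t = 4.0000: CF_t = 65.000000, DF = 0.721574, PV = 46.902328
  t = 5.0000: CF_t = 65.000000, DF = 0.665045, PV = 43.227953
  t = 6.0000: CF_t = 65.000000, DF = 0.612945, PV = 39.841431
  t = 7.0000: CF_t = 1065.000000, DF = 0.564926, PV = 601.646564
Price P = sum_t PV_t = 897.629730


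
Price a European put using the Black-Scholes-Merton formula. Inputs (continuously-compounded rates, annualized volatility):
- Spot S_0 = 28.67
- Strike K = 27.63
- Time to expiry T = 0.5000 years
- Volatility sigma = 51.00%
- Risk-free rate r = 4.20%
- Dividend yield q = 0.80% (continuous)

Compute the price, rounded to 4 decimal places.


d1 = (ln(S/K) + (r - q + 0.5*sigma^2) * T) / (sigma * sqrt(T)) = 0.32991146
d2 = d1 - sigma * sqrt(T) = -0.03071300
exp(-rT) = 0.97921896; exp(-qT) = 0.99600799
P = K * exp(-rT) * N(-d2) - S_0 * exp(-qT) * N(-d1)
N(-d1) = 0.37073343; N(-d2) = 0.51225079
P = 27.6300 * 0.97921896 * 0.51225079 - 28.6700 * 0.99600799 * 0.37073343 = 3.2729

Answer: Price = 3.2729


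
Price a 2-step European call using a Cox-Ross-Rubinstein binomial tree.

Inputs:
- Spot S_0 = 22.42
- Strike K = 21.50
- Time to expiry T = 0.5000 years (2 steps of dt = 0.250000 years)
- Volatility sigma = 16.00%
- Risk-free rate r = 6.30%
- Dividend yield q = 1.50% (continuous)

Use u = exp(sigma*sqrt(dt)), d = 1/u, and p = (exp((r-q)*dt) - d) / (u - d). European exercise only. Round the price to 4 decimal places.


Answer: Price = V(0,0) = 1.8779

Derivation:
dt = T/N = 0.250000
u = exp(sigma*sqrt(dt)) = 1.083287; d = 1/u = 0.923116
p = (exp((r-q)*dt) - d) / (u - d) = 0.555382
Discount per step: exp(-r*dt) = 0.984373
Stock lattice S(k, i) with i counting down-moves:
  k=0: S(0,0) = 22.4200
  k=1: S(1,0) = 24.2873; S(1,1) = 20.6963
  k=2: S(2,0) = 26.3101; S(2,1) = 22.4200; S(2,2) = 19.1051
Terminal payoffs V(N, i) = max(S_T - K, 0):
  V(2,0) = 4.810114; V(2,1) = 0.920000; V(2,2) = 0.000000
Backward induction: V(k, i) = exp(-r*dt) * [p * V(k+1, i) + (1-p) * V(k+1, i+1)].
  V(1,0) = exp(-r*dt) * [p*4.810114 + (1-p)*0.920000] = 3.032362
  V(1,1) = exp(-r*dt) * [p*0.920000 + (1-p)*0.000000] = 0.502967
  V(0,0) = exp(-r*dt) * [p*3.032362 + (1-p)*0.502967] = 1.877936


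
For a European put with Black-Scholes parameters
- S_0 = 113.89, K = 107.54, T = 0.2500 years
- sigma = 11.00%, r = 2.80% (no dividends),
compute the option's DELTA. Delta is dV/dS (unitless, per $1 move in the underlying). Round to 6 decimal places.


Answer: Delta = -0.115484

Derivation:
d1 = 1.1978672528; d2 = 1.1428672528
phi(d1) = 0.1946832284; exp(-qT) = 1.0000000000; exp(-rT) = 0.9930244429
N(-d1) = 0.1154843501
Delta = -exp(-qT) * N(-d1) = -1.0000000000 * 0.1154843501 = -0.115484


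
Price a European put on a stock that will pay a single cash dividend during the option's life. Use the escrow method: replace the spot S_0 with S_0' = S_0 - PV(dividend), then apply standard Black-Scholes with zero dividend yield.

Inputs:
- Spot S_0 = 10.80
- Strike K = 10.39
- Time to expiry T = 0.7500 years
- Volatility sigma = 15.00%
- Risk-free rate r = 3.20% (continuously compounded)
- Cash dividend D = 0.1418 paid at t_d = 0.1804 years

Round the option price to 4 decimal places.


PV(D) = D * exp(-r * t_d) = 0.1418 * 0.99424383 = 0.14098378
S_0' = S_0 - PV(D) = 10.8000 - 0.14098378 = 10.65901622
d1 = (ln(S_0'/K) + (r + sigma^2/2)*T) / (sigma*sqrt(T)) = 0.44648284
d2 = d1 - sigma*sqrt(T) = 0.31657903
exp(-rT) = 0.97628571
N(-d1) = 0.32762425; N(-d2) = 0.37578152
P = K * exp(-rT) * N(-d2) - S_0' * N(-d1) = 10.3900 * 0.97628571 * 0.37578152 - 10.65901622 * 0.32762425 = 0.3196

Answer: Price = 0.3196


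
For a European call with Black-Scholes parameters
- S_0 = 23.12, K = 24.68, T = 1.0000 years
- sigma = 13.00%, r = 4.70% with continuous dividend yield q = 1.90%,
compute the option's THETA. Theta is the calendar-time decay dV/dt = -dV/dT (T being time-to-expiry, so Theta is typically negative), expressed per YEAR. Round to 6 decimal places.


d1 = -0.2218858095; d2 = -0.3518858095
phi(d1) = 0.3892415451; exp(-qT) = 0.9811793622; exp(-rT) = 0.9540873976
Theta = -S*exp(-qT)*phi(d1)*sigma/(2*sqrt(T)) - r*K*exp(-rT)*N(d2) + q*S*exp(-qT)*N(d1)
N(d1) = 0.4122013888; N(d2) = 0.3624619509; sqrt(T) = 1.0000000000
Term 1 = -23.1200 * 0.9811793622 * 0.3892415451 * 0.1300 / (2 * 1.0000000000) = -0.5739430206
Term 2 = -0.0470 * 24.6800 * 0.9540873976 * 0.3624619509 = -0.4011378074
Term 3 = 0.0190 * 23.1200 * 0.9811793622 * 0.4122013888 = 0.1776639388
Theta = -0.5739430206 + (-0.4011378074) + (0.1776639388) = -0.797417

Answer: Theta = -0.797417


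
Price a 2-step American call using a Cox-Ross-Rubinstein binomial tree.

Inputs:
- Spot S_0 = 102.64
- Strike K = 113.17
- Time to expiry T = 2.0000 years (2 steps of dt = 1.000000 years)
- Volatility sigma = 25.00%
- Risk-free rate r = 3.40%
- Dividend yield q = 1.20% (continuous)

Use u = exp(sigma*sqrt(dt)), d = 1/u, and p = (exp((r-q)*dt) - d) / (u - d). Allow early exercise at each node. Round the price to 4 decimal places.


dt = T/N = 1.000000
u = exp(sigma*sqrt(dt)) = 1.284025; d = 1/u = 0.778801
p = (exp((r-q)*dt) - d) / (u - d) = 0.481851
Discount per step: exp(-r*dt) = 0.966572
Stock lattice S(k, i) with i counting down-moves:
  k=0: S(0,0) = 102.6400
  k=1: S(1,0) = 131.7924; S(1,1) = 79.9361
  k=2: S(2,0) = 169.2248; S(2,1) = 102.6400; S(2,2) = 62.2543
Terminal payoffs V(N, i) = max(S_T - K, 0):
  V(2,0) = 56.054751; V(2,1) = 0.000000; V(2,2) = 0.000000
Backward induction: V(k, i) = exp(-r*dt) * [p * V(k+1, i) + (1-p) * V(k+1, i+1)]; then take max(V_cont, immediate exercise) for American.
  V(1,0) = exp(-r*dt) * [p*56.054751 + (1-p)*0.000000] = 26.107134; exercise = 18.622369; V(1,0) = max -> 26.107134
  V(1,1) = exp(-r*dt) * [p*0.000000 + (1-p)*0.000000] = 0.000000; exercise = 0.000000; V(1,1) = max -> 0.000000
  V(0,0) = exp(-r*dt) * [p*26.107134 + (1-p)*0.000000] = 12.159227; exercise = 0.000000; V(0,0) = max -> 12.159227

Answer: Price = V(0,0) = 12.1592


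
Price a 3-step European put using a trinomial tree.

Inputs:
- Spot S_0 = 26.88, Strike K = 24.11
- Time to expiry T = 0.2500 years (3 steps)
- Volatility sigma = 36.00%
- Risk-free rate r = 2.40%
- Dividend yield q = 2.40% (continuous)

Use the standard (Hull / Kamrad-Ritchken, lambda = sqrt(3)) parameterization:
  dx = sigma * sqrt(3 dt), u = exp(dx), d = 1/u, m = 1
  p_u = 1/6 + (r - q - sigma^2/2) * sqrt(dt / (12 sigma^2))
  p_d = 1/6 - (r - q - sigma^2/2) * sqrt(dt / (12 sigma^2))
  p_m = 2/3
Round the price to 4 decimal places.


Answer: Price = V(0,0) = 0.8257

Derivation:
dt = T/N = 0.083333; dx = sigma*sqrt(3*dt) = 0.180000
u = exp(dx) = 1.197217; d = 1/u = 0.835270
p_u = 0.151667, p_m = 0.666667, p_d = 0.181667
Discount per step: exp(-r*dt) = 0.998002
Stock lattice S(k, j) with j the centered position index:
  k=0: S(0,+0) = 26.8800
  k=1: S(1,-1) = 22.4521; S(1,+0) = 26.8800; S(1,+1) = 32.1812
  k=2: S(2,-2) = 18.7535; S(2,-1) = 22.4521; S(2,+0) = 26.8800; S(2,+1) = 32.1812; S(2,+2) = 38.5279
  k=3: S(3,-3) = 15.6643; S(3,-2) = 18.7535; S(3,-1) = 22.4521; S(3,+0) = 26.8800; S(3,+1) = 32.1812; S(3,+2) = 38.5279; S(3,+3) = 46.1263
Terminal payoffs V(N, j) = max(K - S_T, 0):
  V(3,-3) = 8.445727; V(3,-2) = 5.356460; V(3,-1) = 1.657937; V(3,+0) = 0.000000; V(3,+1) = 0.000000; V(3,+2) = 0.000000; V(3,+3) = 0.000000
Backward induction: V(k, j) = exp(-r*dt) * [p_u * V(k+1, j+1) + p_m * V(k+1, j) + p_d * V(k+1, j-1)]
  V(2,-2) = exp(-r*dt) * [p_u*1.657937 + p_m*5.356460 + p_d*8.445727] = 5.346032
  V(2,-1) = exp(-r*dt) * [p_u*0.000000 + p_m*1.657937 + p_d*5.356460] = 2.074229
  V(2,+0) = exp(-r*dt) * [p_u*0.000000 + p_m*0.000000 + p_d*1.657937] = 0.300590
  V(2,+1) = exp(-r*dt) * [p_u*0.000000 + p_m*0.000000 + p_d*0.000000] = 0.000000
  V(2,+2) = exp(-r*dt) * [p_u*0.000000 + p_m*0.000000 + p_d*0.000000] = 0.000000
  V(1,-1) = exp(-r*dt) * [p_u*0.300590 + p_m*2.074229 + p_d*5.346032] = 2.394810
  V(1,+0) = exp(-r*dt) * [p_u*0.000000 + p_m*0.300590 + p_d*2.074229] = 0.576058
  V(1,+1) = exp(-r*dt) * [p_u*0.000000 + p_m*0.000000 + p_d*0.300590] = 0.054498
  V(0,+0) = exp(-r*dt) * [p_u*0.054498 + p_m*0.576058 + p_d*2.394810] = 0.825709


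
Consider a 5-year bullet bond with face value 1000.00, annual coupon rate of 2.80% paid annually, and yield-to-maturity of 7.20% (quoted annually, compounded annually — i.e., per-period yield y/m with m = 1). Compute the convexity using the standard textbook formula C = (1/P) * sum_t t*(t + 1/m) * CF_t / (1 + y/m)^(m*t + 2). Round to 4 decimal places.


Coupon per period c = face * coupon_rate / m = 28.000000
Periods per year m = 1; per-period yield y/m = 0.072000
Number of cashflows N = 5
Cashflows (t years, CF_t, discount factor 1/(1+y/m)^(m*t), PV):
  t = 1.0000: CF_t = 28.000000, DF = 0.932836, PV = 26.119403
  t = 2.0000: CF_t = 28.000000, DF = 0.870183, PV = 24.365115
  t = 3.0000: CF_t = 28.000000, DF = 0.811738, PV = 22.728652
  t = 4.0000: CF_t = 28.000000, DF = 0.757218, PV = 21.202101
  t = 5.0000: CF_t = 1028.000000, DF = 0.706360, PV = 726.138039
Price P = sum_t PV_t = 820.553309
Convexity numerator sum_t t*(t + 1/m) * CF_t / (1+y/m)^(m*t + 2):
  t = 1.0000: term = 45.457304
  t = 2.0000: term = 127.212603
  t = 3.0000: term = 237.336947
  t = 4.0000: term = 368.994009
  t = 5.0000: term = 18956.182093
Convexity = (1/P) * sum = 19735.182955 / 820.553309 = 24.051067

Answer: Convexity = 24.0511


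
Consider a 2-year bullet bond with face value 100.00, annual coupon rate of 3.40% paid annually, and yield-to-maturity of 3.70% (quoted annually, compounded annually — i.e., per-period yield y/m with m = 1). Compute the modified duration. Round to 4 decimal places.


Coupon per period c = face * coupon_rate / m = 3.400000
Periods per year m = 1; per-period yield y/m = 0.037000
Number of cashflows N = 2
Cashflows (t years, CF_t, discount factor 1/(1+y/m)^(m*t), PV):
  t = 1.0000: CF_t = 3.400000, DF = 0.964320, PV = 3.278689
  t = 2.0000: CF_t = 103.400000, DF = 0.929913, PV = 96.153041
Price P = sum_t PV_t = 99.431730
First compute Macaulay numerator sum_t t * PV_t:
  t * PV_t at t = 1.0000: 3.278689
  t * PV_t at t = 2.0000: 192.306083
Macaulay duration D = 195.584771 / 99.431730 = 1.967026
Modified duration = D / (1 + y/m) = 1.967026 / (1 + 0.037000) = 1.896843

Answer: Modified duration = 1.8968


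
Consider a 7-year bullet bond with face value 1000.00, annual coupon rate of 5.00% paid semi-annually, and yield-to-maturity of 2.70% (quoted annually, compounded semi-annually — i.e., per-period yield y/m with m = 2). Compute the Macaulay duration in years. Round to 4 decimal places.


Coupon per period c = face * coupon_rate / m = 25.000000
Periods per year m = 2; per-period yield y/m = 0.013500
Number of cashflows N = 14
Cashflows (t years, CF_t, discount factor 1/(1+y/m)^(m*t), PV):
  t = 0.5000: CF_t = 25.000000, DF = 0.986680, PV = 24.666996
  t = 1.0000: CF_t = 25.000000, DF = 0.973537, PV = 24.338427
  t = 1.5000: CF_t = 25.000000, DF = 0.960569, PV = 24.014235
  t = 2.0000: CF_t = 25.000000, DF = 0.947774, PV = 23.694361
  t = 2.5000: CF_t = 25.000000, DF = 0.935150, PV = 23.378748
  t = 3.0000: CF_t = 25.000000, DF = 0.922694, PV = 23.067339
  t = 3.5000: CF_t = 25.000000, DF = 0.910403, PV = 22.760078
  t = 4.0000: CF_t = 25.000000, DF = 0.898276, PV = 22.456909
  t = 4.5000: CF_t = 25.000000, DF = 0.886311, PV = 22.157779
  t = 5.0000: CF_t = 25.000000, DF = 0.874505, PV = 21.862634
  t = 5.5000: CF_t = 25.000000, DF = 0.862857, PV = 21.571420
  t = 6.0000: CF_t = 25.000000, DF = 0.851363, PV = 21.284084
  t = 6.5000: CF_t = 25.000000, DF = 0.840023, PV = 21.000577
  t = 7.0000: CF_t = 1025.000000, DF = 0.828834, PV = 849.554653
Price P = sum_t PV_t = 1145.808238
Macaulay numerator sum_t t * PV_t:
  t * PV_t at t = 0.5000: 12.333498
  t * PV_t at t = 1.0000: 24.338427
  t * PV_t at t = 1.5000: 36.021352
  t * PV_t at t = 2.0000: 47.388722
  t * PV_t at t = 2.5000: 58.446869
  t * PV_t at t = 3.0000: 69.202016
  t * PV_t at t = 3.5000: 79.660271
  t * PV_t at t = 4.0000: 89.827637
  t * PV_t at t = 4.5000: 99.710007
  t * PV_t at t = 5.0000: 109.313168
  t * PV_t at t = 5.5000: 118.642807
  t * PV_t at t = 6.0000: 127.704506
  t * PV_t at t = 6.5000: 136.503748
  t * PV_t at t = 7.0000: 5946.882573
Macaulay duration D = (sum_t t * PV_t) / P = 6955.975601 / 1145.808238 = 6.070803

Answer: Macaulay duration = 6.0708 years


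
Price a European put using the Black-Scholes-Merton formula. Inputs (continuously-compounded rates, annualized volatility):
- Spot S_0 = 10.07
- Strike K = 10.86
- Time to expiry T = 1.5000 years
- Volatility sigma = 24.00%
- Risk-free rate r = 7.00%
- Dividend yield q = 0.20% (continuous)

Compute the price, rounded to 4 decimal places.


d1 = (ln(S/K) + (r - q + 0.5*sigma^2) * T) / (sigma * sqrt(T)) = 0.23703710
d2 = d1 - sigma * sqrt(T) = -0.05690167
exp(-rT) = 0.90032452; exp(-qT) = 0.99700450
P = K * exp(-rT) * N(-d2) - S_0 * exp(-qT) * N(-d1)
N(-d1) = 0.40631401; N(-d2) = 0.52268824
P = 10.8600 * 0.90032452 * 0.52268824 - 10.0700 * 0.99700450 * 0.40631401 = 1.0313

Answer: Price = 1.0313


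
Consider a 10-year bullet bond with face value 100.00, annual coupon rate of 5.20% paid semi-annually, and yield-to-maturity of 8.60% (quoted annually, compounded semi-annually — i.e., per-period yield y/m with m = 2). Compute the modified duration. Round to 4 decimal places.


Coupon per period c = face * coupon_rate / m = 2.600000
Periods per year m = 2; per-period yield y/m = 0.043000
Number of cashflows N = 20
Cashflows (t years, CF_t, discount factor 1/(1+y/m)^(m*t), PV):
  t = 0.5000: CF_t = 2.600000, DF = 0.958773, PV = 2.492809
  t = 1.0000: CF_t = 2.600000, DF = 0.919245, PV = 2.390038
  t = 1.5000: CF_t = 2.600000, DF = 0.881347, PV = 2.291503
  t = 2.0000: CF_t = 2.600000, DF = 0.845012, PV = 2.197031
  t = 2.5000: CF_t = 2.600000, DF = 0.810174, PV = 2.106453
  t = 3.0000: CF_t = 2.600000, DF = 0.776773, PV = 2.019610
  t = 3.5000: CF_t = 2.600000, DF = 0.744749, PV = 1.936347
  t = 4.0000: CF_t = 2.600000, DF = 0.714045, PV = 1.856517
  t = 4.5000: CF_t = 2.600000, DF = 0.684607, PV = 1.779978
  t = 5.0000: CF_t = 2.600000, DF = 0.656382, PV = 1.706594
  t = 5.5000: CF_t = 2.600000, DF = 0.629322, PV = 1.636236
  t = 6.0000: CF_t = 2.600000, DF = 0.603376, PV = 1.568779
  t = 6.5000: CF_t = 2.600000, DF = 0.578501, PV = 1.504102
  t = 7.0000: CF_t = 2.600000, DF = 0.554651, PV = 1.442092
  t = 7.5000: CF_t = 2.600000, DF = 0.531784, PV = 1.382639
  t = 8.0000: CF_t = 2.600000, DF = 0.509860, PV = 1.325636
  t = 8.5000: CF_t = 2.600000, DF = 0.488840, PV = 1.270984
  t = 9.0000: CF_t = 2.600000, DF = 0.468687, PV = 1.218585
  t = 9.5000: CF_t = 2.600000, DF = 0.449364, PV = 1.168346
  t = 10.0000: CF_t = 102.600000, DF = 0.430838, PV = 44.203962
Price P = sum_t PV_t = 77.498240
First compute Macaulay numerator sum_t t * PV_t:
  t * PV_t at t = 0.5000: 1.246405
  t * PV_t at t = 1.0000: 2.390038
  t * PV_t at t = 1.5000: 3.437254
  t * PV_t at t = 2.0000: 4.394061
  t * PV_t at t = 2.5000: 5.266133
  t * PV_t at t = 3.0000: 6.058830
  t * PV_t at t = 3.5000: 6.777215
  t * PV_t at t = 4.0000: 7.426067
  t * PV_t at t = 4.5000: 8.009900
  t * PV_t at t = 5.0000: 8.532971
  t * PV_t at t = 5.5000: 8.999298
  t * PV_t at t = 6.0000: 9.412671
  t * PV_t at t = 6.5000: 9.776664
  t * PV_t at t = 7.0000: 10.094645
  t * PV_t at t = 7.5000: 10.369791
  t * PV_t at t = 8.0000: 10.605091
  t * PV_t at t = 8.5000: 10.803365
  t * PV_t at t = 9.0000: 10.967264
  t * PV_t at t = 9.5000: 11.099287
  t * PV_t at t = 10.0000: 442.039615
Macaulay duration D = 587.706565 / 77.498240 = 7.583483
Modified duration = D / (1 + y/m) = 7.583483 / (1 + 0.043000) = 7.270837

Answer: Modified duration = 7.2708


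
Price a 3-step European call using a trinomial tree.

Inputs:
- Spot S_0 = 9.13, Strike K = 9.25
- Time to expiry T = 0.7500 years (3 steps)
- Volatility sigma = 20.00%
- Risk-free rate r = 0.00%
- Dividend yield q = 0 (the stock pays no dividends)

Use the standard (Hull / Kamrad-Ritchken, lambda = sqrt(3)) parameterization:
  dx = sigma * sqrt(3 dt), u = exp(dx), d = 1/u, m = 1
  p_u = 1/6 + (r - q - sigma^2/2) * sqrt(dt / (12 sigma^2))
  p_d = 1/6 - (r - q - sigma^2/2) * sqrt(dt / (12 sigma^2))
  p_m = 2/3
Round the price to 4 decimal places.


dt = T/N = 0.250000; dx = sigma*sqrt(3*dt) = 0.173205
u = exp(dx) = 1.189110; d = 1/u = 0.840965
p_u = 0.152233, p_m = 0.666667, p_d = 0.181100
Discount per step: exp(-r*dt) = 1.000000
Stock lattice S(k, j) with j the centered position index:
  k=0: S(0,+0) = 9.1300
  k=1: S(1,-1) = 7.6780; S(1,+0) = 9.1300; S(1,+1) = 10.8566
  k=2: S(2,-2) = 6.4569; S(2,-1) = 7.6780; S(2,+0) = 9.1300; S(2,+1) = 10.8566; S(2,+2) = 12.9097
  k=3: S(3,-3) = 5.4301; S(3,-2) = 6.4569; S(3,-1) = 7.6780; S(3,+0) = 9.1300; S(3,+1) = 10.8566; S(3,+2) = 12.9097; S(3,+3) = 15.3510
Terminal payoffs V(N, j) = max(S_T - K, 0):
  V(3,-3) = 0.000000; V(3,-2) = 0.000000; V(3,-1) = 0.000000; V(3,+0) = 0.000000; V(3,+1) = 1.606574; V(3,+2) = 3.659660; V(3,+3) = 6.101005
Backward induction: V(k, j) = exp(-r*dt) * [p_u * V(k+1, j+1) + p_m * V(k+1, j) + p_d * V(k+1, j-1)]
  V(2,-2) = exp(-r*dt) * [p_u*0.000000 + p_m*0.000000 + p_d*0.000000] = 0.000000
  V(2,-1) = exp(-r*dt) * [p_u*0.000000 + p_m*0.000000 + p_d*0.000000] = 0.000000
  V(2,+0) = exp(-r*dt) * [p_u*1.606574 + p_m*0.000000 + p_d*0.000000] = 0.244573
  V(2,+1) = exp(-r*dt) * [p_u*3.659660 + p_m*1.606574 + p_d*0.000000] = 1.628170
  V(2,+2) = exp(-r*dt) * [p_u*6.101005 + p_m*3.659660 + p_d*1.606574] = 3.659498
  V(1,-1) = exp(-r*dt) * [p_u*0.244573 + p_m*0.000000 + p_d*0.000000] = 0.037232
  V(1,+0) = exp(-r*dt) * [p_u*1.628170 + p_m*0.244573 + p_d*0.000000] = 0.410910
  V(1,+1) = exp(-r*dt) * [p_u*3.659498 + p_m*1.628170 + p_d*0.244573] = 1.686835
  V(0,+0) = exp(-r*dt) * [p_u*1.686835 + p_m*0.410910 + p_d*0.037232] = 0.537475

Answer: Price = V(0,0) = 0.5375


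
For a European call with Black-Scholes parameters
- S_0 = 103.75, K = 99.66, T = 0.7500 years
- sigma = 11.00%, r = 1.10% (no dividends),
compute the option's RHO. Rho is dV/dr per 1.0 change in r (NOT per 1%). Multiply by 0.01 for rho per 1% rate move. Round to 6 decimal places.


d1 = 0.5564319899; d2 = 0.4611691955
phi(d1) = 0.3417257334; exp(-qT) = 1.0000000000; exp(-rT) = 0.9917839379
N(d2) = 0.6776613897
Rho = K*T*exp(-rT)*N(d2) = 99.6600 * 0.7500 * 0.9917839379 * 0.6776613897 = 50.235642

Answer: Rho = 50.235642


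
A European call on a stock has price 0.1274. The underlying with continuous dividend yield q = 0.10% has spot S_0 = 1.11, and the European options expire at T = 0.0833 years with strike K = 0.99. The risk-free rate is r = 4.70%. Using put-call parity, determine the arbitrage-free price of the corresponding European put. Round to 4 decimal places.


Put-call parity: C - P = S_0 * exp(-qT) - K * exp(-rT).
S_0 * exp(-qT) = 1.1100 * 0.99991670 = 1.10990754
K * exp(-rT) = 0.9900 * 0.99609255 = 0.98613163
P = C - S*exp(-qT) + K*exp(-rT)
P = 0.1274 - 1.10990754 + 0.98613163 = 0.0036

Answer: Put price = 0.0036


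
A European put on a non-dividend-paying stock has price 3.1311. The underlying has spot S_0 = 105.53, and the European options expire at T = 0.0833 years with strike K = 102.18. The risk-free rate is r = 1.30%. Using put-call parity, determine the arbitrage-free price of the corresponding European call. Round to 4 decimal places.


Put-call parity: C - P = S_0 * exp(-qT) - K * exp(-rT).
S_0 * exp(-qT) = 105.5300 * 1.00000000 = 105.53000000
K * exp(-rT) = 102.1800 * 0.99891769 = 102.06940917
C = P + S*exp(-qT) - K*exp(-rT)
C = 3.1311 + 105.53000000 - 102.06940917 = 6.5917

Answer: Call price = 6.5917


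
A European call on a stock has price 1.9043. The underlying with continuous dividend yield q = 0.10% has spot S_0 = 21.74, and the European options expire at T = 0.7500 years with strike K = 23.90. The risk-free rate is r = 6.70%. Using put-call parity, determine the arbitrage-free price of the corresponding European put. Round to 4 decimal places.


Answer: Put price = 2.9093

Derivation:
Put-call parity: C - P = S_0 * exp(-qT) - K * exp(-rT).
S_0 * exp(-qT) = 21.7400 * 0.99925028 = 21.72370111
K * exp(-rT) = 23.9000 * 0.95099165 = 22.72870036
P = C - S*exp(-qT) + K*exp(-rT)
P = 1.9043 - 21.72370111 + 22.72870036 = 2.9093


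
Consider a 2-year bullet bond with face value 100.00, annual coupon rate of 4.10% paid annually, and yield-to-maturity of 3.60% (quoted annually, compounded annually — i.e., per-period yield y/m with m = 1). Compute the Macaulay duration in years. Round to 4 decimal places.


Answer: Macaulay duration = 1.9608 years

Derivation:
Coupon per period c = face * coupon_rate / m = 4.100000
Periods per year m = 1; per-period yield y/m = 0.036000
Number of cashflows N = 2
Cashflows (t years, CF_t, discount factor 1/(1+y/m)^(m*t), PV):
  t = 1.0000: CF_t = 4.100000, DF = 0.965251, PV = 3.957529
  t = 2.0000: CF_t = 104.100000, DF = 0.931709, PV = 96.990951
Price P = sum_t PV_t = 100.948480
Macaulay numerator sum_t t * PV_t:
  t * PV_t at t = 1.0000: 3.957529
  t * PV_t at t = 2.0000: 193.981902
Macaulay duration D = (sum_t t * PV_t) / P = 197.939431 / 100.948480 = 1.960797


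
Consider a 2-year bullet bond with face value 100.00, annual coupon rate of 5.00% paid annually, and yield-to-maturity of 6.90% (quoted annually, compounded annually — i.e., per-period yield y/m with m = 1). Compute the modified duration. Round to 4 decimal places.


Coupon per period c = face * coupon_rate / m = 5.000000
Periods per year m = 1; per-period yield y/m = 0.069000
Number of cashflows N = 2
Cashflows (t years, CF_t, discount factor 1/(1+y/m)^(m*t), PV):
  t = 1.0000: CF_t = 5.000000, DF = 0.935454, PV = 4.677268
  t = 2.0000: CF_t = 105.000000, DF = 0.875074, PV = 91.882730
Price P = sum_t PV_t = 96.559998
First compute Macaulay numerator sum_t t * PV_t:
  t * PV_t at t = 1.0000: 4.677268
  t * PV_t at t = 2.0000: 183.765459
Macaulay duration D = 188.442728 / 96.559998 = 1.951561
Modified duration = D / (1 + y/m) = 1.951561 / (1 + 0.069000) = 1.825595

Answer: Modified duration = 1.8256


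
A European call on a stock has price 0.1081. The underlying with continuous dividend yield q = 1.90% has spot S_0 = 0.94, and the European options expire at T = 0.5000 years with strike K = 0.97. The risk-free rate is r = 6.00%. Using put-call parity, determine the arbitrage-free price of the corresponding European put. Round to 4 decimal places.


Answer: Put price = 0.1183

Derivation:
Put-call parity: C - P = S_0 * exp(-qT) - K * exp(-rT).
S_0 * exp(-qT) = 0.9400 * 0.99054498 = 0.93111228
K * exp(-rT) = 0.9700 * 0.97044553 = 0.94133217
P = C - S*exp(-qT) + K*exp(-rT)
P = 0.1081 - 0.93111228 + 0.94133217 = 0.1183
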